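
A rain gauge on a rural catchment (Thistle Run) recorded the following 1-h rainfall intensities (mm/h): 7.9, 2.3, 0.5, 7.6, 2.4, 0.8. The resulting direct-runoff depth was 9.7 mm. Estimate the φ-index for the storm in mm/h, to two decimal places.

Only the 2 blocks with intensity above φ contribute runoff: 7.9, 7.6 mm/h.
Σ(I−φ)·Δt = d  ⇒  (7.9+7.6 − 2φ)·1 = 9.7
φ = (15.50 − 9.7/1) / 2 = 2.90 mm/h.

φ ≈ 2.90 mm/h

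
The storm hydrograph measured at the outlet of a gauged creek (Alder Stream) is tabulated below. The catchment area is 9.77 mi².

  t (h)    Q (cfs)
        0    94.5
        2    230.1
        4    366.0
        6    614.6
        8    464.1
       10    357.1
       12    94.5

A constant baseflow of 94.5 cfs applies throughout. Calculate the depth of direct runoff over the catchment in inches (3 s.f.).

Direct runoff: 0.0, 135.6, 271.5, 520.1, 369.6, 262.6, 0.0 cfs; ΣQ_DR = 1559 cfs.
V = ΣQ_DR · Δt = 1559 × 7200 s = 1.123 × 10^7 ft³.
Over A = 9.77 mi², depth = V / A = 0.495 in.

d ≈ 0.495 in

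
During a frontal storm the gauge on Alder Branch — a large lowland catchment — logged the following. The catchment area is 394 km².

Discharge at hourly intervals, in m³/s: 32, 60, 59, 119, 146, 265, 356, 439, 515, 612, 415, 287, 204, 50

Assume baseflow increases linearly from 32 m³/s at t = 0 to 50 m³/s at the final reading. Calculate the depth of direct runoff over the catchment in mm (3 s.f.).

d ≈ 27.3 mm

Direct runoff: 0.00, 26.62, 24.23, 82.85, 108.46, 226.08, 315.69, 397.31, 471.92, 567.54, 369.15, 239.77, 155.38, 0.00 m³/s; ΣQ_DR = 2985 m³/s.
V = ΣQ_DR · Δt = 2985 × 3600 s = 1.075 × 10^7 m³.
Over A = 394 km², depth = V / A = 27.3 mm.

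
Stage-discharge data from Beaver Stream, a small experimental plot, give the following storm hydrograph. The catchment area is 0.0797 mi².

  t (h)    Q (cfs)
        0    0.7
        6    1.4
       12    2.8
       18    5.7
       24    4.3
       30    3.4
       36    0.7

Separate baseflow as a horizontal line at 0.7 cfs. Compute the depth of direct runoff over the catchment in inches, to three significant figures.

d ≈ 1.64 in

Direct runoff: 0.0, 0.7, 2.1, 5.0, 3.6, 2.7, 0.0 cfs; ΣQ_DR = 14.10 cfs.
V = ΣQ_DR · Δt = 14.10 × 21600 s = 3.046 × 10^5 ft³.
Over A = 0.0797 mi², depth = V / A = 1.64 in.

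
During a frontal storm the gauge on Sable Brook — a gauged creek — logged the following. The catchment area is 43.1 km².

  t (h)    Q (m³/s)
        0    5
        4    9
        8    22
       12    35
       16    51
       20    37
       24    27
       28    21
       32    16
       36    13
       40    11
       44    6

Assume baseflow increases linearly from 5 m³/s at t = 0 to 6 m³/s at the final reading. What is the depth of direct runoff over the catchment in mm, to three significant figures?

Direct runoff: 0.00, 3.91, 16.82, 29.73, 45.64, 31.55, 21.45, 15.36, 10.27, 7.18, 5.09, 0.00 m³/s; ΣQ_DR = 187.0 m³/s.
V = ΣQ_DR · Δt = 187.0 × 14400 s = 2.693 × 10^6 m³.
Over A = 43.1 km², depth = V / A = 62.5 mm.

d ≈ 62.5 mm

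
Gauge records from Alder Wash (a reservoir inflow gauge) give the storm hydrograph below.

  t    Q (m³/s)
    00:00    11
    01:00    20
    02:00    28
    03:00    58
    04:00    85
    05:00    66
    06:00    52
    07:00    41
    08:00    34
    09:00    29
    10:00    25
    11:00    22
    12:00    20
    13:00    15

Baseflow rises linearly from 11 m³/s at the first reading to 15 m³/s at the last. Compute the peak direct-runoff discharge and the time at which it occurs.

Q_p = 72.77 m³/s at t = 04:00

Subtracting baseflow gives direct-runoff ordinates: 0.00, 8.69, 16.38, 46.08, 72.77, 53.46, 39.15, 27.85, 20.54, 15.23, 10.92, 7.62, 5.31, 0.00 m³/s.
The maximum is 72.77 m³/s, occurring at the reading for t = 04:00.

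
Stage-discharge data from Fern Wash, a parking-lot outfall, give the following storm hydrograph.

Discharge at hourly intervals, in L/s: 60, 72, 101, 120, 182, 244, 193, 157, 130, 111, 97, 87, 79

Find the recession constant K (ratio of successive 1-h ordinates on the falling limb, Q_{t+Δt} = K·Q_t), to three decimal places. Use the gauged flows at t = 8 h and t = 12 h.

K ≈ 0.883

Using the recession-limb readings at t = 8 h and t = 12 h: Q falls from 130 to 79 L/s over 4 intervals.
K = (Q₂/Q₁)^(1/4) = (79/130)^(1/4) = 0.883.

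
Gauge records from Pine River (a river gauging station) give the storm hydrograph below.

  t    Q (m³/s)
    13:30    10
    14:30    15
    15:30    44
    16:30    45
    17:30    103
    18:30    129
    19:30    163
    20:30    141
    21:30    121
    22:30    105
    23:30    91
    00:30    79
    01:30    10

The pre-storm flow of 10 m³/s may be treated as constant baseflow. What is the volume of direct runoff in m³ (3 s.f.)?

Direct-runoff ordinates (Q − Q_b): 0.0, 5.0, 34.0, 35.0, 93.0, 119.0, 153.0, 131.0, 111.0, 95.0, 81.0, 69.0, 0.0 m³/s.
ΣQ_DR = 926.0 m³/s.
With Δt = 1 h = 3600 s, V = ΣQ_DR · Δt = 926.0 × 3600 = 3.33 × 10^6 m³.

V ≈ 3.33 × 10^6 m³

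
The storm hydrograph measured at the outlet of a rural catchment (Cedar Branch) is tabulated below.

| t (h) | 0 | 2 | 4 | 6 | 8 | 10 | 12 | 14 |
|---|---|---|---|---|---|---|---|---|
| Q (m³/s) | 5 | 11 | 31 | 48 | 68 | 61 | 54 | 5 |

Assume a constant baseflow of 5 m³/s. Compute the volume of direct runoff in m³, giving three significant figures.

Direct-runoff ordinates (Q − Q_b): 0.0, 6.0, 26.0, 43.0, 63.0, 56.0, 49.0, 0.0 m³/s.
ΣQ_DR = 243.0 m³/s.
With Δt = 2 h = 7200 s, V = ΣQ_DR · Δt = 243.0 × 7200 = 1.75 × 10^6 m³.

V ≈ 1.75 × 10^6 m³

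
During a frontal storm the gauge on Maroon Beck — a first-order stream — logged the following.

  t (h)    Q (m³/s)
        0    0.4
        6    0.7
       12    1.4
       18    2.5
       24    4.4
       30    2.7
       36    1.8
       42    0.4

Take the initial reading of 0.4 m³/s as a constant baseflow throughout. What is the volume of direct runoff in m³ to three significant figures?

V ≈ 2.40 × 10^5 m³

Direct-runoff ordinates (Q − Q_b): 0.0, 0.3, 1.0, 2.1, 4.0, 2.3, 1.4, 0.0 m³/s.
ΣQ_DR = 11.10 m³/s.
With Δt = 6 h = 21600 s, V = ΣQ_DR · Δt = 11.10 × 21600 = 2.40 × 10^5 m³.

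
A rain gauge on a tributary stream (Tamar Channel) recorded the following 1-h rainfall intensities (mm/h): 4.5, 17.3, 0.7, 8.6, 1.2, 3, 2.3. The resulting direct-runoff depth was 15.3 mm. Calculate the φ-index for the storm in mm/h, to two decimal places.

φ ≈ 5.30 mm/h

Only the 2 blocks with intensity above φ contribute runoff: 17.3, 8.6 mm/h.
Σ(I−φ)·Δt = d  ⇒  (17.3+8.6 − 2φ)·1 = 15.3
φ = (25.90 − 15.3/1) / 2 = 5.30 mm/h.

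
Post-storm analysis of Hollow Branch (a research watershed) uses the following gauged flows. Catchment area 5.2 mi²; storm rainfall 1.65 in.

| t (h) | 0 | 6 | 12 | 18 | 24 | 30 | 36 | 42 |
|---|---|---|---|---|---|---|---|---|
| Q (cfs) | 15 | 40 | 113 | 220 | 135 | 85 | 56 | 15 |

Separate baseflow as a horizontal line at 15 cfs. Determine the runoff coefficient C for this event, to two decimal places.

ΣQ_DR = 559.0 cfs; V = ΣQ_DR·Δt = 1.207 × 10^7 ft³.
Runoff depth d = V / A = 0.9995 in.
C = d / P = 0.9995 / 1.65 = 0.61.

C ≈ 0.61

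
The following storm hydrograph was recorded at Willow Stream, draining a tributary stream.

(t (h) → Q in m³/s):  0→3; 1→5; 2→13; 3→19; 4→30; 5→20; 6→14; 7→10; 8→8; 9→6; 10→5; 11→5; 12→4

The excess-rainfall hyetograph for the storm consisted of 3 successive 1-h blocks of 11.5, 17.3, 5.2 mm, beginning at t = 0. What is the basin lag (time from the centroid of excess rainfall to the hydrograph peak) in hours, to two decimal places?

t_L ≈ 2.69 h

Centroid of excess rainfall: t_c = Σ P_i·t̄_i / ΣP_i = 1.3147 h (block centres at 0.5, 1.5, 2.5 h).
Hydrograph peak occurs at t = 4 h, so basin lag t_L = 4 − 1.3147 = 2.69 h.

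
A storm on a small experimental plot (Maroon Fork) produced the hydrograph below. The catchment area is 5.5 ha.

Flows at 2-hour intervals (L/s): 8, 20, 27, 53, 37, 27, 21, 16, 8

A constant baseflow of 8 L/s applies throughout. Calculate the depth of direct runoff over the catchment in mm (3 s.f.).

d ≈ 19.0 mm

Direct runoff: 0.0, 12.0, 19.0, 45.0, 29.0, 19.0, 13.0, 8.0, 0.0 L/s; ΣQ_DR = 145.0 L/s.
V = ΣQ_DR · Δt = 145.0 × 7200 s = 1.044 × 10^6 L.
Over A = 5.5 ha, depth = V / A = 19.0 mm.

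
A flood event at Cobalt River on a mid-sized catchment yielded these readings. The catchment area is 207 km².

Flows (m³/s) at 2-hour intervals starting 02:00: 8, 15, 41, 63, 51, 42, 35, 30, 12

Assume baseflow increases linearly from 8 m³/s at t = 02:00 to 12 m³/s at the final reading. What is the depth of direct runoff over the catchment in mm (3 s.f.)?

d ≈ 7.20 mm

Direct runoff: 0.00, 6.50, 32.00, 53.50, 41.00, 31.50, 24.00, 18.50, 0.00 m³/s; ΣQ_DR = 207.0 m³/s.
V = ΣQ_DR · Δt = 207.0 × 7200 s = 1.490 × 10^6 m³.
Over A = 207 km², depth = V / A = 7.20 mm.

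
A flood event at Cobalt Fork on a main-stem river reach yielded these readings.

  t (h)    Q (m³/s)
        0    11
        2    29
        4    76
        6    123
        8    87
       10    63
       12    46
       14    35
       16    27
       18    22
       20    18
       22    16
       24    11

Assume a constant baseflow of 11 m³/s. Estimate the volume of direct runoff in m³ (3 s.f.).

Direct-runoff ordinates (Q − Q_b): 0.0, 18.0, 65.0, 112.0, 76.0, 52.0, 35.0, 24.0, 16.0, 11.0, 7.0, 5.0, 0.0 m³/s.
ΣQ_DR = 421.0 m³/s.
With Δt = 2 h = 7200 s, V = ΣQ_DR · Δt = 421.0 × 7200 = 3.03 × 10^6 m³.

V ≈ 3.03 × 10^6 m³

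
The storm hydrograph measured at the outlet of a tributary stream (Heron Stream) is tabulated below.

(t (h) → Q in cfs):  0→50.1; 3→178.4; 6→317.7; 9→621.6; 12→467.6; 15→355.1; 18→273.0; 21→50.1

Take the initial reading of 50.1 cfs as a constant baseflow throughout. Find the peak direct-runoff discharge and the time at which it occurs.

Q_p = 571.5 cfs at t = 9 h

Subtracting baseflow gives direct-runoff ordinates: 0.0, 128.3, 267.6, 571.5, 417.5, 305.0, 222.9, 0.0 cfs.
The maximum is 571.5 cfs, occurring at the reading for t = 9 h.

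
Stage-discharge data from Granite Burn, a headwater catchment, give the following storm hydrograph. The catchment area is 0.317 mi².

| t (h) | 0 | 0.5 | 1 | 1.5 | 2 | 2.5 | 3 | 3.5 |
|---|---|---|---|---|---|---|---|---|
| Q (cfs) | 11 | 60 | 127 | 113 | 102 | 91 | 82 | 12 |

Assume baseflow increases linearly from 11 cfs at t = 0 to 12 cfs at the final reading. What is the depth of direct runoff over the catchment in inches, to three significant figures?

d ≈ 1.24 in

Direct runoff: 0.00, 48.86, 115.71, 101.57, 90.43, 79.29, 70.14, 0.00 cfs; ΣQ_DR = 506.0 cfs.
V = ΣQ_DR · Δt = 506.0 × 1800 s = 9.108 × 10^5 ft³.
Over A = 0.317 mi², depth = V / A = 1.24 in.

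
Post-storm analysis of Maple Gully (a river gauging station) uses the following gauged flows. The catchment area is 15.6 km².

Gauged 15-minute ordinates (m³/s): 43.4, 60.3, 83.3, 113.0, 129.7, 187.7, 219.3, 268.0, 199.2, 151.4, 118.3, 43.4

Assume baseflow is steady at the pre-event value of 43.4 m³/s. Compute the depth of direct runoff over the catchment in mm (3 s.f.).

Direct runoff: 0.0, 16.9, 39.9, 69.6, 86.3, 144.3, 175.9, 224.6, 155.8, 108.0, 74.9, 0.0 m³/s; ΣQ_DR = 1096 m³/s.
V = ΣQ_DR · Δt = 1096 × 900 s = 9.866 × 10^5 m³.
Over A = 15.6 km², depth = V / A = 63.2 mm.

d ≈ 63.2 mm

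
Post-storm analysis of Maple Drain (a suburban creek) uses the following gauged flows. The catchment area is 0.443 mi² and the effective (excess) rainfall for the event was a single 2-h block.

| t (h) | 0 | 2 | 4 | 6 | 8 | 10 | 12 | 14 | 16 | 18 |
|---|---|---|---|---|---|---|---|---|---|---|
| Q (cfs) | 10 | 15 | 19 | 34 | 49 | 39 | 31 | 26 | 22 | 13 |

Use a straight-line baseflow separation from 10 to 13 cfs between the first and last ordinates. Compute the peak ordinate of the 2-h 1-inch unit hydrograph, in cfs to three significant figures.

Direct runoff: 0.00, 4.67, 8.33, 23.00, 37.67, 27.33, 19.00, 13.67, 9.33, 0.00 cfs; ΣQ_DR = 143.0 cfs, peak = 37.67 cfs.
Runoff depth d = ΣQ_DR·Δt / A = 143.0 × 7200 / (0.443 mi²) = 1.000 in.
The 1-inch UH is the DRH scaled by (1 in)/d, so U_p = 37.67 × 1/1.000 = 37.7 cfs.

U_p ≈ 37.7 cfs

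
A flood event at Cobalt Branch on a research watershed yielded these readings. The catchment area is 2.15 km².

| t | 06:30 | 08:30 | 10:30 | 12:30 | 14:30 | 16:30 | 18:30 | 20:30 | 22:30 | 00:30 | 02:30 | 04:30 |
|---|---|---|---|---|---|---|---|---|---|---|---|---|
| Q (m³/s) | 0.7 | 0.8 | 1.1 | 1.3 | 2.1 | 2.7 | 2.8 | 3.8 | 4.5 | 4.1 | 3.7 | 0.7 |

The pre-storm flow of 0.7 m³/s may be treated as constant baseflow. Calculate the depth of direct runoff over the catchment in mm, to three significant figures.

Direct runoff: 0.0, 0.1, 0.4, 0.6, 1.4, 2.0, 2.1, 3.1, 3.8, 3.4, 3.0, 0.0 m³/s; ΣQ_DR = 19.90 m³/s.
V = ΣQ_DR · Δt = 19.90 × 7200 s = 1.433 × 10^5 m³.
Over A = 2.15 km², depth = V / A = 66.6 mm.

d ≈ 66.6 mm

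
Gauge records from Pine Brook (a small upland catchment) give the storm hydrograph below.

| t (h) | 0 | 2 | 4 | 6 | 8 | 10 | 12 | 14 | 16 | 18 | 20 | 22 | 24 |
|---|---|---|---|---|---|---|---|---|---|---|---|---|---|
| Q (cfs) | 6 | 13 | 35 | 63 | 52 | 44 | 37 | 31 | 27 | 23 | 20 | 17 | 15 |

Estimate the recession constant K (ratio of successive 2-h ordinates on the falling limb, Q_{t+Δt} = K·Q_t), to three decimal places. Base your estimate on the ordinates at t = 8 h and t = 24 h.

Using the recession-limb readings at t = 8 h and t = 24 h: Q falls from 52 to 15 cfs over 8 intervals.
K = (Q₂/Q₁)^(1/8) = (15/52)^(1/8) = 0.856.

K ≈ 0.856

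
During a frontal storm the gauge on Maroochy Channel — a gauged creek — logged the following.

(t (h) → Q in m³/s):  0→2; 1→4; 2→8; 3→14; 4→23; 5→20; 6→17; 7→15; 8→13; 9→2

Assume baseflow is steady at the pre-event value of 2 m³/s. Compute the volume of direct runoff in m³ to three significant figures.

V ≈ 3.53 × 10^5 m³

Direct-runoff ordinates (Q − Q_b): 0.0, 2.0, 6.0, 12.0, 21.0, 18.0, 15.0, 13.0, 11.0, 0.0 m³/s.
ΣQ_DR = 98.00 m³/s.
With Δt = 1 h = 3600 s, V = ΣQ_DR · Δt = 98.00 × 3600 = 3.53 × 10^5 m³.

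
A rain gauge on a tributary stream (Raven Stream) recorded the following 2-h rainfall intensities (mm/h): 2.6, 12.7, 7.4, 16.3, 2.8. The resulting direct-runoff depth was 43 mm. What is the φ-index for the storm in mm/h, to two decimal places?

Only the 3 blocks with intensity above φ contribute runoff: 12.7, 7.4, 16.3 mm/h.
Σ(I−φ)·Δt = d  ⇒  (12.7+7.4+16.3 − 3φ)·2 = 43
φ = (36.40 − 43/2) / 3 = 4.97 mm/h.

φ ≈ 4.97 mm/h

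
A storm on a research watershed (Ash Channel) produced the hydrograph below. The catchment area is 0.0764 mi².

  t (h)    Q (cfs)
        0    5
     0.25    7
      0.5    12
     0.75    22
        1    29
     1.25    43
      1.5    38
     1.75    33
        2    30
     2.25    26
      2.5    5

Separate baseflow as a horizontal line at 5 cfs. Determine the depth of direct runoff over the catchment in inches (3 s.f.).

Direct runoff: 0.0, 2.0, 7.0, 17.0, 24.0, 38.0, 33.0, 28.0, 25.0, 21.0, 0.0 cfs; ΣQ_DR = 195.0 cfs.
V = ΣQ_DR · Δt = 195.0 × 900 s = 1.755 × 10^5 ft³.
Over A = 0.0764 mi², depth = V / A = 0.989 in.

d ≈ 0.989 in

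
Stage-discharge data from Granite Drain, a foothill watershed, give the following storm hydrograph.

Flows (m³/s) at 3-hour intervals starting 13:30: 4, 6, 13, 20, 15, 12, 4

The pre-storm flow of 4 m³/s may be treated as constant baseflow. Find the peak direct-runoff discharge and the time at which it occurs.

Q_p = 16.0 m³/s at t = 22:30

Subtracting baseflow gives direct-runoff ordinates: 0.0, 2.0, 9.0, 16.0, 11.0, 8.0, 0.0 m³/s.
The maximum is 16.0 m³/s, occurring at the reading for t = 22:30.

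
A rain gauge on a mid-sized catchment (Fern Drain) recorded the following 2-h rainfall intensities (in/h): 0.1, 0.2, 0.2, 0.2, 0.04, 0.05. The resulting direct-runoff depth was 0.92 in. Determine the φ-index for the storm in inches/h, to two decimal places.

Only the 4 blocks with intensity above φ contribute runoff: 0.1, 0.2, 0.2, 0.2 in/h.
Σ(I−φ)·Δt = d  ⇒  (0.1+0.2+0.2+0.2 − 4φ)·2 = 0.92
φ = (0.7000 − 0.92/2) / 4 = 0.06 in/h.

φ ≈ 0.06 in/h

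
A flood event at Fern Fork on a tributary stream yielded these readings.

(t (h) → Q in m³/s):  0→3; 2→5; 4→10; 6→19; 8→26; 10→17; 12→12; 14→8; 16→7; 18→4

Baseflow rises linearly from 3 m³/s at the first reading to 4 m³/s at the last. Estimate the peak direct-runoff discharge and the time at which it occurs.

Subtracting baseflow gives direct-runoff ordinates: 0.00, 1.89, 6.78, 15.67, 22.56, 13.44, 8.33, 4.22, 3.11, 0.00 m³/s.
The maximum is 22.56 m³/s, occurring at the reading for t = 8 h.

Q_p = 22.56 m³/s at t = 8 h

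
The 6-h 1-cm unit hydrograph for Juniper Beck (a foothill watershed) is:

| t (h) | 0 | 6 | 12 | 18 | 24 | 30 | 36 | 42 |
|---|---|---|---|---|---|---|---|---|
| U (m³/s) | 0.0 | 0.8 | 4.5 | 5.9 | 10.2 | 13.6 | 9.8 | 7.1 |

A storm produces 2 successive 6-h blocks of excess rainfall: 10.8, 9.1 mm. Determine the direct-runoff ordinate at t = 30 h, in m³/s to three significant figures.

By discrete convolution, Q_j = Σ (P_i / 10 mm) · U_{j−i}.
At t = 30 h (j=5): Q = (10.8/10)·13.6 + (9.1/10)·10.2 = 24.0 m³/s.

Q ≈ 24.0 m³/s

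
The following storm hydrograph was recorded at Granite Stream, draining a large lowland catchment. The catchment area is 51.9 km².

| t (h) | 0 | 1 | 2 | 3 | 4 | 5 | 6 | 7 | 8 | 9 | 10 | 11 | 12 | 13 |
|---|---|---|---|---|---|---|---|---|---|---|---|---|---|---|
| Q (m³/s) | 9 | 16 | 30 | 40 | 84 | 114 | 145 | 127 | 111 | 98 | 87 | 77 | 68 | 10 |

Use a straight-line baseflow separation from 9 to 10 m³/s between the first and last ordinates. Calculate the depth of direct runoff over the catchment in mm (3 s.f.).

Direct runoff: 0.00, 6.92, 20.85, 30.77, 74.69, 104.62, 135.54, 117.46, 101.38, 88.31, 77.23, 67.15, 58.08, 0.00 m³/s; ΣQ_DR = 883.0 m³/s.
V = ΣQ_DR · Δt = 883.0 × 3600 s = 3.179 × 10^6 m³.
Over A = 51.9 km², depth = V / A = 61.2 mm.

d ≈ 61.2 mm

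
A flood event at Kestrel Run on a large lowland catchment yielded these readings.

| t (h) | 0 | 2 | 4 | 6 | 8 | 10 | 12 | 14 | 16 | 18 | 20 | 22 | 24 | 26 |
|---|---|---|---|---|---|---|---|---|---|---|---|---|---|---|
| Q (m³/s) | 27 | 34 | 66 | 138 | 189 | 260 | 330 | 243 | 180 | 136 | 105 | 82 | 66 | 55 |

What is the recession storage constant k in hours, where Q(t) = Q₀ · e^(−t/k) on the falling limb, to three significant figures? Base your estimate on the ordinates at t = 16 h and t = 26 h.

On the falling limb, Q drops from 180 to 55 m³/s between t = 16 h and t = 26 h (Δt = 10 h).
k = −Δt / ln(Q₂/Q₁) = −10 / ln(55/180) = 8.43 h.

k ≈ 8.43 h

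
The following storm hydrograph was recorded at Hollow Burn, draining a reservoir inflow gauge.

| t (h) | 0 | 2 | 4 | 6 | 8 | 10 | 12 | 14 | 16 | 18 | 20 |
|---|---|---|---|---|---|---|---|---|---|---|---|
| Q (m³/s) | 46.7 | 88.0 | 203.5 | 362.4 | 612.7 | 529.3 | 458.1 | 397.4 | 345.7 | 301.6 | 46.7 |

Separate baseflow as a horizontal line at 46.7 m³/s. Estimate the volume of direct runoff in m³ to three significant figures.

V ≈ 2.07 × 10^7 m³

Direct-runoff ordinates (Q − Q_b): 0.0, 41.3, 156.8, 315.7, 566.0, 482.6, 411.4, 350.7, 299.0, 254.9, 0.0 m³/s.
ΣQ_DR = 2878 m³/s.
With Δt = 2 h = 7200 s, V = ΣQ_DR · Δt = 2878 × 7200 = 2.07 × 10^7 m³.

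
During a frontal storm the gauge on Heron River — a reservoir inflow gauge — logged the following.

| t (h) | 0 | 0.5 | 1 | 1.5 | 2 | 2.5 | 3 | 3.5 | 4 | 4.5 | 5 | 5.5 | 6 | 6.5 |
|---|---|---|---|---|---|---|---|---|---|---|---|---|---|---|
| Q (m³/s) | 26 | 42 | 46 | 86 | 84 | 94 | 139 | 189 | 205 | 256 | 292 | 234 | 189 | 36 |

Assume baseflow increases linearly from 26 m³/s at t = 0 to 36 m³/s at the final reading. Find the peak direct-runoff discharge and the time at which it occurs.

Q_p = 258.31 m³/s at t = 5 h

Subtracting baseflow gives direct-runoff ordinates: 0.00, 15.23, 18.46, 57.69, 54.92, 64.15, 108.38, 157.62, 172.85, 223.08, 258.31, 199.54, 153.77, 0.00 m³/s.
The maximum is 258.31 m³/s, occurring at the reading for t = 5 h.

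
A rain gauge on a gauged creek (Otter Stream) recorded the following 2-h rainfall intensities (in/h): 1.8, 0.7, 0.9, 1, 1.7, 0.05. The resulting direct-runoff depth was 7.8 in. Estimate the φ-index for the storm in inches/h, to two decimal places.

Only the 5 blocks with intensity above φ contribute runoff: 1.8, 0.7, 0.9, 1, 1.7 in/h.
Σ(I−φ)·Δt = d  ⇒  (1.8+0.7+0.9+1+1.7 − 5φ)·2 = 7.8
φ = (6.100 − 7.8/2) / 5 = 0.44 in/h.

φ ≈ 0.44 in/h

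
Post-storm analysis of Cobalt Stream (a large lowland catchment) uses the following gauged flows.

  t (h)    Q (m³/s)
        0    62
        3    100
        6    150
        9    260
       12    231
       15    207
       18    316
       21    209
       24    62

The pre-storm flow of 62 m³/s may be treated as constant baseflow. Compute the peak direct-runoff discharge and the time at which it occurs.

Q_p = 254.0 m³/s at t = 18 h

Subtracting baseflow gives direct-runoff ordinates: 0.0, 38.0, 88.0, 198.0, 169.0, 145.0, 254.0, 147.0, 0.0 m³/s.
The maximum is 254.0 m³/s, occurring at the reading for t = 18 h.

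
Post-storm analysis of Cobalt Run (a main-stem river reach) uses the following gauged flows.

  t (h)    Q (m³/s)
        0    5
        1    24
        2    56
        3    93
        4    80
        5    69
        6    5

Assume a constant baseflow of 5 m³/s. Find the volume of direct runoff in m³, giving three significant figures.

V ≈ 1.07 × 10^6 m³

Direct-runoff ordinates (Q − Q_b): 0.0, 19.0, 51.0, 88.0, 75.0, 64.0, 0.0 m³/s.
ΣQ_DR = 297.0 m³/s.
With Δt = 1 h = 3600 s, V = ΣQ_DR · Δt = 297.0 × 3600 = 1.07 × 10^6 m³.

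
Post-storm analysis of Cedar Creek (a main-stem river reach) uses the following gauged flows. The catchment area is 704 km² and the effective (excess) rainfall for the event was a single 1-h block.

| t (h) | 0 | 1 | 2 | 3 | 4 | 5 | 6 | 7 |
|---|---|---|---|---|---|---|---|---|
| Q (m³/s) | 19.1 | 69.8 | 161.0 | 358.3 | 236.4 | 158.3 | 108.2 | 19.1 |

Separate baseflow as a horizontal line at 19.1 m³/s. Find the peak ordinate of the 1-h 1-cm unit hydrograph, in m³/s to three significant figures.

U_p ≈ 679 m³/s

Direct runoff: 0.0, 50.7, 141.9, 339.2, 217.3, 139.2, 89.1, 0.0 m³/s; ΣQ_DR = 977.4 m³/s, peak = 339.2 m³/s.
Runoff depth d = ΣQ_DR·Δt / A = 977.4 × 3600 / (704 km²) = 4.998 mm.
The 1-cm UH is the DRH scaled by (10 mm)/d, so U_p = 339.2 × 10/4.998 = 679 m³/s.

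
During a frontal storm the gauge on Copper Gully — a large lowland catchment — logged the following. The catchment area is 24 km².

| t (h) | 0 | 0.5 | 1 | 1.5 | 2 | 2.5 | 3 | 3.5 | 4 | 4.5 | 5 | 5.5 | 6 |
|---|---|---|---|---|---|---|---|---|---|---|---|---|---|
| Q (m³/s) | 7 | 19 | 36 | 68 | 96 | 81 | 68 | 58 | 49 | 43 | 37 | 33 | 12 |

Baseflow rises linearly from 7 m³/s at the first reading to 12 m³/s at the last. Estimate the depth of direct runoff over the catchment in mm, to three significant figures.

Direct runoff: 0.00, 11.58, 28.17, 59.75, 87.33, 71.92, 58.50, 48.08, 38.67, 32.25, 25.83, 21.42, 0.00 m³/s; ΣQ_DR = 483.5 m³/s.
V = ΣQ_DR · Δt = 483.5 × 1800 s = 8.703 × 10^5 m³.
Over A = 24 km², depth = V / A = 36.3 mm.

d ≈ 36.3 mm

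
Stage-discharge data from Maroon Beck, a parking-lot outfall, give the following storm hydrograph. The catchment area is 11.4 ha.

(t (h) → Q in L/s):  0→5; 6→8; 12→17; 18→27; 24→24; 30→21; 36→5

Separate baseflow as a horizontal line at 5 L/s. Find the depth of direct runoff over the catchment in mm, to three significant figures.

Direct runoff: 0.0, 3.0, 12.0, 22.0, 19.0, 16.0, 0.0 L/s; ΣQ_DR = 72.00 L/s.
V = ΣQ_DR · Δt = 72.00 × 21600 s = 1.555 × 10^6 L.
Over A = 11.4 ha, depth = V / A = 13.6 mm.

d ≈ 13.6 mm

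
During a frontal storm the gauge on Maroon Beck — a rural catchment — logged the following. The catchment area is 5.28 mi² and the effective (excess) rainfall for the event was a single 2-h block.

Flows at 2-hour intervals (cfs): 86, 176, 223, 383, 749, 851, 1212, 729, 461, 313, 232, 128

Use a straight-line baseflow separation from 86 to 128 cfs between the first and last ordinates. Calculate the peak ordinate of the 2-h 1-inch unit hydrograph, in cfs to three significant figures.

Direct runoff: 0.00, 86.18, 129.36, 285.55, 647.73, 745.91, 1103.09, 616.27, 344.45, 192.64, 107.82, 0.00 cfs; ΣQ_DR = 4259 cfs, peak = 1103.09 cfs.
Runoff depth d = ΣQ_DR·Δt / A = 4259 × 7200 / (5.28 mi²) = 2.500 in.
The 1-inch UH is the DRH scaled by (1 in)/d, so U_p = 1103.09 × 1/2.500 = 441 cfs.

U_p ≈ 441 cfs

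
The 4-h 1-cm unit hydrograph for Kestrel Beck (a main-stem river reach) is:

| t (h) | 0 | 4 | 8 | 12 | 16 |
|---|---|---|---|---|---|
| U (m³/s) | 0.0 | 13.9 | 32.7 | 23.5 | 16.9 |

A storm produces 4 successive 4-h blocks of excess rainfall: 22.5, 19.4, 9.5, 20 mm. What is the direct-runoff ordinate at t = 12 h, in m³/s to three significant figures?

By discrete convolution, Q_j = Σ (P_i / 10 mm) · U_{j−i}.
At t = 12 h (j=3): Q = (22.5/10)·23.5 + (19.4/10)·32.7 + (9.5/10)·13.9 + (20/10)·0.0 = 130 m³/s.

Q ≈ 130 m³/s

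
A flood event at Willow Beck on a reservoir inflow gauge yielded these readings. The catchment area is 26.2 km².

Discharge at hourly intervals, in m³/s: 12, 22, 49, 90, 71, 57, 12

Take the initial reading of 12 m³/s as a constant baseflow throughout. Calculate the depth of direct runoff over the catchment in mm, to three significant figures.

Direct runoff: 0.0, 10.0, 37.0, 78.0, 59.0, 45.0, 0.0 m³/s; ΣQ_DR = 229.0 m³/s.
V = ΣQ_DR · Δt = 229.0 × 3600 s = 8.244 × 10^5 m³.
Over A = 26.2 km², depth = V / A = 31.5 mm.

d ≈ 31.5 mm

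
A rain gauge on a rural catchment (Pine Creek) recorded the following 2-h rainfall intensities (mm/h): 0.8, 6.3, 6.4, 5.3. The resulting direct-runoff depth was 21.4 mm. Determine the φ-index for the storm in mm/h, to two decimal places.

Only the 3 blocks with intensity above φ contribute runoff: 6.3, 6.4, 5.3 mm/h.
Σ(I−φ)·Δt = d  ⇒  (6.3+6.4+5.3 − 3φ)·2 = 21.4
φ = (18.00 − 21.4/2) / 3 = 2.43 mm/h.

φ ≈ 2.43 mm/h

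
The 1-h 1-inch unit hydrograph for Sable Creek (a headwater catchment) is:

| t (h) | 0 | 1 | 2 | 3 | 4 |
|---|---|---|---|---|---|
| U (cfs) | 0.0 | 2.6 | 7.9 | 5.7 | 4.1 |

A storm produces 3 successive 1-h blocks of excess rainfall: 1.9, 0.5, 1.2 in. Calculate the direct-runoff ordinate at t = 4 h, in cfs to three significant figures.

Q ≈ 20.1 cfs

By discrete convolution, Q_j = Σ (P_i / 1 in) · U_{j−i}.
At t = 4 h (j=4): Q = (1.9/1)·4.1 + (0.5/1)·5.7 + (1.2/1)·7.9 = 20.1 cfs.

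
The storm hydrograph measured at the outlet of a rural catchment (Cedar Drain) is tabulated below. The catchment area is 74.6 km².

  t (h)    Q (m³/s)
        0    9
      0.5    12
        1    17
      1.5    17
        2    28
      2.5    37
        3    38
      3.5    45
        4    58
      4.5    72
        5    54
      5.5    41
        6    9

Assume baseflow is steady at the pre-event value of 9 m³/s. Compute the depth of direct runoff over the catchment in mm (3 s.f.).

Direct runoff: 0.0, 3.0, 8.0, 8.0, 19.0, 28.0, 29.0, 36.0, 49.0, 63.0, 45.0, 32.0, 0.0 m³/s; ΣQ_DR = 320.0 m³/s.
V = ΣQ_DR · Δt = 320.0 × 1800 s = 5.760 × 10^5 m³.
Over A = 74.6 km², depth = V / A = 7.72 mm.

d ≈ 7.72 mm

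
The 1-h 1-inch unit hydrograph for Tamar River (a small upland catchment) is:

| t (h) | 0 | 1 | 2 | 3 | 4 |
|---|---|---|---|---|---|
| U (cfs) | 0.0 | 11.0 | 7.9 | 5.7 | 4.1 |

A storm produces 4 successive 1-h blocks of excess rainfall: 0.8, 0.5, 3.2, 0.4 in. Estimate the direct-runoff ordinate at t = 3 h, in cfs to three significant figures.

By discrete convolution, Q_j = Σ (P_i / 1 in) · U_{j−i}.
At t = 3 h (j=3): Q = (0.8/1)·5.7 + (0.5/1)·7.9 + (3.2/1)·11.0 + (0.4/1)·0.0 = 43.7 cfs.

Q ≈ 43.7 cfs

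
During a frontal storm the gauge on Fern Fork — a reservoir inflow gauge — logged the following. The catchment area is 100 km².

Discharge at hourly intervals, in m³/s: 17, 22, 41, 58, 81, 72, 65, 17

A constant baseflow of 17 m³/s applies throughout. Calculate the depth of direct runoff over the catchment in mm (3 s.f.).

d ≈ 8.53 mm

Direct runoff: 0.0, 5.0, 24.0, 41.0, 64.0, 55.0, 48.0, 0.0 m³/s; ΣQ_DR = 237.0 m³/s.
V = ΣQ_DR · Δt = 237.0 × 3600 s = 8.532 × 10^5 m³.
Over A = 100 km², depth = V / A = 8.53 mm.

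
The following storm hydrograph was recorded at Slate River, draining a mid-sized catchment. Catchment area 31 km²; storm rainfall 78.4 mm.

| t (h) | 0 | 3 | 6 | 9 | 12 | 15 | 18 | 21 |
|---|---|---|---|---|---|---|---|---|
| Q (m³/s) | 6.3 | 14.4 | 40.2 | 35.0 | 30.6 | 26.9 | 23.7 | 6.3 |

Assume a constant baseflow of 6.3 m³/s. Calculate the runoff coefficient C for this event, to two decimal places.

C ≈ 0.59

ΣQ_DR = 133.0 m³/s; V = ΣQ_DR·Δt = 1.436 × 10^6 m³.
Runoff depth d = V / A = 46.34 mm.
C = d / P = 46.34 / 78.4 = 0.59.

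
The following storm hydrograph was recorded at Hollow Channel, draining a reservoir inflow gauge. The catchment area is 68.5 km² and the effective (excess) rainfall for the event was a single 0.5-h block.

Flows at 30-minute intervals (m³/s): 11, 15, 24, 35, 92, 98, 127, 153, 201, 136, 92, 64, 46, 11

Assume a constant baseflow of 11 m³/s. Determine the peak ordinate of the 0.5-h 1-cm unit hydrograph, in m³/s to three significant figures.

Direct runoff: 0.0, 4.0, 13.0, 24.0, 81.0, 87.0, 116.0, 142.0, 190.0, 125.0, 81.0, 53.0, 35.0, 0.0 m³/s; ΣQ_DR = 951.0 m³/s, peak = 190.0 m³/s.
Runoff depth d = ΣQ_DR·Δt / A = 951.0 × 1800 / (68.5 km²) = 24.99 mm.
The 1-cm UH is the DRH scaled by (10 mm)/d, so U_p = 190.0 × 10/24.99 = 76.0 m³/s.

U_p ≈ 76.0 m³/s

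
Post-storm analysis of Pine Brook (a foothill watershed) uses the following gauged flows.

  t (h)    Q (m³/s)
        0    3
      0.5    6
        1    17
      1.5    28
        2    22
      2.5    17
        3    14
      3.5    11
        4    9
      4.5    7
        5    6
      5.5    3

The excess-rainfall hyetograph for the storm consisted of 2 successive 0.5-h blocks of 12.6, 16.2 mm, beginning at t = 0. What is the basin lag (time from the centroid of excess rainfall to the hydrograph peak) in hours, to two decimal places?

t_L ≈ 0.97 h

Centroid of excess rainfall: t_c = Σ P_i·t̄_i / ΣP_i = 0.5312 h (block centres at 0.25, 0.75 h).
Hydrograph peak occurs at t = 1.5 h, so basin lag t_L = 1.5 − 0.5312 = 0.97 h.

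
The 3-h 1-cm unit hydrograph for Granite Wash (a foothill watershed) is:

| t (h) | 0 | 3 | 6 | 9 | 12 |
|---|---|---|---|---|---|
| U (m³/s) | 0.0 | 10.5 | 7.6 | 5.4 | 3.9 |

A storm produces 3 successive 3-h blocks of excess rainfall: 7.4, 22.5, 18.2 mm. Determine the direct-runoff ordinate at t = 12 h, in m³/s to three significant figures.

By discrete convolution, Q_j = Σ (P_i / 10 mm) · U_{j−i}.
At t = 12 h (j=4): Q = (7.4/10)·3.9 + (22.5/10)·5.4 + (18.2/10)·7.6 = 28.9 m³/s.

Q ≈ 28.9 m³/s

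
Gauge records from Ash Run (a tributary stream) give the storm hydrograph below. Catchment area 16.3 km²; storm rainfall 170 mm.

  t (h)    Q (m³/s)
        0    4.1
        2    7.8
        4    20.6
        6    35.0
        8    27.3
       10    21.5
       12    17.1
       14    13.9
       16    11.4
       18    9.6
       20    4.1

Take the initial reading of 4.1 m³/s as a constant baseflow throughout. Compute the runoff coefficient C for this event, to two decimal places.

ΣQ_DR = 127.3 m³/s; V = ΣQ_DR·Δt = 9.166 × 10^5 m³.
Runoff depth d = V / A = 56.23 mm.
C = d / P = 56.23 / 170 = 0.33.

C ≈ 0.33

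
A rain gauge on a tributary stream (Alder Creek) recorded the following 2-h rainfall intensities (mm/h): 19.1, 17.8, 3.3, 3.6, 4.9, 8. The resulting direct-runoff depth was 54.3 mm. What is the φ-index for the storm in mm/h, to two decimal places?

φ ≈ 5.92 mm/h

Only the 3 blocks with intensity above φ contribute runoff: 19.1, 17.8, 8 mm/h.
Σ(I−φ)·Δt = d  ⇒  (19.1+17.8+8 − 3φ)·2 = 54.3
φ = (44.90 − 54.3/2) / 3 = 5.92 mm/h.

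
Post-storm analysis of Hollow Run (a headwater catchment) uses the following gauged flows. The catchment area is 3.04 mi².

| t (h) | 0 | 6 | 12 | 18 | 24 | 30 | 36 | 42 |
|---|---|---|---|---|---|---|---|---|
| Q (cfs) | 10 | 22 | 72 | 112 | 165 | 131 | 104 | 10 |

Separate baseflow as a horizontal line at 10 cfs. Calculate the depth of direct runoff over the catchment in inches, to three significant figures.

Direct runoff: 0.0, 12.0, 62.0, 102.0, 155.0, 121.0, 94.0, 0.0 cfs; ΣQ_DR = 546.0 cfs.
V = ΣQ_DR · Δt = 546.0 × 21600 s = 1.179 × 10^7 ft³.
Over A = 3.04 mi², depth = V / A = 1.67 in.

d ≈ 1.67 in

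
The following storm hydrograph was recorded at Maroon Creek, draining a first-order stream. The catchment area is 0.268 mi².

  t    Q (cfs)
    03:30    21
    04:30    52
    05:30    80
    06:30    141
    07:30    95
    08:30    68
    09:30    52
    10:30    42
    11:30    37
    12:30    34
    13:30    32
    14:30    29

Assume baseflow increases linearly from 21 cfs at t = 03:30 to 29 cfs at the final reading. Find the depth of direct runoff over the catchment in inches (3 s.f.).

Direct runoff: 0.00, 30.27, 57.55, 117.82, 71.09, 43.36, 26.64, 15.91, 10.18, 6.45, 3.73, 0.00 cfs; ΣQ_DR = 383.0 cfs.
V = ΣQ_DR · Δt = 383.0 × 3600 s = 1.379 × 10^6 ft³.
Over A = 0.268 mi², depth = V / A = 2.21 in.

d ≈ 2.21 in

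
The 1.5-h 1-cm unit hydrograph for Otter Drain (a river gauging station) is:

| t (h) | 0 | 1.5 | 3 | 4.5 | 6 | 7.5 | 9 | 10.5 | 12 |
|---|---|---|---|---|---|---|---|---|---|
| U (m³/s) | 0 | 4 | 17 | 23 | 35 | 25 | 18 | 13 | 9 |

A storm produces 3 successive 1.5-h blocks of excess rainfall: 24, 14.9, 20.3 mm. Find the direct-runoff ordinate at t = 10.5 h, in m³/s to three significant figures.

Q ≈ 109 m³/s

By discrete convolution, Q_j = Σ (P_i / 10 mm) · U_{j−i}.
At t = 10.5 h (j=7): Q = (24/10)·13 + (14.9/10)·18 + (20.3/10)·25 = 109 m³/s.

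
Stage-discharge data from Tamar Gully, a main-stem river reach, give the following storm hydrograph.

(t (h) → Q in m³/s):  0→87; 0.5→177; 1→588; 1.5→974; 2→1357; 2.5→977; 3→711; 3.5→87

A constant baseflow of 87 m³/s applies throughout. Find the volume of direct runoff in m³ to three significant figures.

Direct-runoff ordinates (Q − Q_b): 0.0, 90.0, 501.0, 887.0, 1270.0, 890.0, 624.0, 0.0 m³/s.
ΣQ_DR = 4262 m³/s.
With Δt = 0.5 h = 1800 s, V = ΣQ_DR · Δt = 4262 × 1800 = 7.67 × 10^6 m³.

V ≈ 7.67 × 10^6 m³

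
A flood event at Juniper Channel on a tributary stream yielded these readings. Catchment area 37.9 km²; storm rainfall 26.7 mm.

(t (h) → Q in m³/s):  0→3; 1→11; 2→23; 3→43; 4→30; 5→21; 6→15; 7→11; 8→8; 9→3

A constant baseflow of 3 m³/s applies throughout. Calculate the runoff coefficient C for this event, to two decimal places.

C ≈ 0.49

ΣQ_DR = 138.0 m³/s; V = ΣQ_DR·Δt = 4.968 × 10^5 m³.
Runoff depth d = V / A = 13.11 mm.
C = d / P = 13.11 / 26.7 = 0.49.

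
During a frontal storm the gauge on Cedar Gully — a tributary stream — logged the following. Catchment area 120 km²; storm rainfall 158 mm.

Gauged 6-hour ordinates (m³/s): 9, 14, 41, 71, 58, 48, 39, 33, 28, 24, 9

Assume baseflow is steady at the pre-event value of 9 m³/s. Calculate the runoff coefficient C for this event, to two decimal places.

ΣQ_DR = 275.0 m³/s; V = ΣQ_DR·Δt = 5.940 × 10^6 m³.
Runoff depth d = V / A = 49.50 mm.
C = d / P = 49.50 / 158 = 0.31.

C ≈ 0.31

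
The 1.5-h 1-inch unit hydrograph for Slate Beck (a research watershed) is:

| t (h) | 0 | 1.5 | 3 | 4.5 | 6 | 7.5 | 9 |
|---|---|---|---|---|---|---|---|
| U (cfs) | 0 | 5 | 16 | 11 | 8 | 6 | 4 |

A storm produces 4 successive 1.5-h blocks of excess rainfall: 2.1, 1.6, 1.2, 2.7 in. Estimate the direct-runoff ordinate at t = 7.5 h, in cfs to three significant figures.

Q ≈ 81.8 cfs

By discrete convolution, Q_j = Σ (P_i / 1 in) · U_{j−i}.
At t = 7.5 h (j=5): Q = (2.1/1)·6 + (1.6/1)·8 + (1.2/1)·11 + (2.7/1)·16 = 81.8 cfs.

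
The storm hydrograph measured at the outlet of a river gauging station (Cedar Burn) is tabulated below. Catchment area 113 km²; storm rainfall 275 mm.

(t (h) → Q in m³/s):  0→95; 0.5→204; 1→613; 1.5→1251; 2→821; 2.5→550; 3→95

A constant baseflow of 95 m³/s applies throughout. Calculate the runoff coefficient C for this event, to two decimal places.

C ≈ 0.17

ΣQ_DR = 2964 m³/s; V = ΣQ_DR·Δt = 5.335 × 10^6 m³.
Runoff depth d = V / A = 47.21 mm.
C = d / P = 47.21 / 275 = 0.17.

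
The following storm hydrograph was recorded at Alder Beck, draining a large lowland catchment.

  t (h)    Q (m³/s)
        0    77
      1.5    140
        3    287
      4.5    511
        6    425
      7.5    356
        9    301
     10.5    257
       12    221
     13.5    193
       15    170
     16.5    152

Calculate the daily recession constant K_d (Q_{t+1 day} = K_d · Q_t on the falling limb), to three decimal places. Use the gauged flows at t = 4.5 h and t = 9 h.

Between t = 4.5 h and t = 9 h the flow falls from 511 to 301 m³/s over 3×1.5 h = 4.5 h.
Per-interval ratio K = (301/511)^(1/3) = 0.8383; K_d = K^(24/1.5) = 0.059.

K_d ≈ 0.059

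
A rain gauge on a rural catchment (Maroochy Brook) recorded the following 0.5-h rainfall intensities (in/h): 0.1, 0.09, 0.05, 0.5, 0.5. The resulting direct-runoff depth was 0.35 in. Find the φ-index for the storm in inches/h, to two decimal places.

φ ≈ 0.15 in/h

Only the 2 blocks with intensity above φ contribute runoff: 0.5, 0.5 in/h.
Σ(I−φ)·Δt = d  ⇒  (0.5+0.5 − 2φ)·0.5 = 0.35
φ = (1.000 − 0.35/0.5) / 2 = 0.15 in/h.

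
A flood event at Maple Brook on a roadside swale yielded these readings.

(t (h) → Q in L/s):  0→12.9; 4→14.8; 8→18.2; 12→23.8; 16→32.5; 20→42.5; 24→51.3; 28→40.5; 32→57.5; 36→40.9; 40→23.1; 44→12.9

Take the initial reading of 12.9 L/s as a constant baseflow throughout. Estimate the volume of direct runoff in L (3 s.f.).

Direct-runoff ordinates (Q − Q_b): 0.0, 1.9, 5.3, 10.9, 19.6, 29.6, 38.4, 27.6, 44.6, 28.0, 10.2, 0.0 L/s.
ΣQ_DR = 216.1 L/s.
With Δt = 4 h = 14400 s, V = ΣQ_DR · Δt = 216.1 × 14400 = 3.11 × 10^6 L.

V ≈ 3.11 × 10^6 L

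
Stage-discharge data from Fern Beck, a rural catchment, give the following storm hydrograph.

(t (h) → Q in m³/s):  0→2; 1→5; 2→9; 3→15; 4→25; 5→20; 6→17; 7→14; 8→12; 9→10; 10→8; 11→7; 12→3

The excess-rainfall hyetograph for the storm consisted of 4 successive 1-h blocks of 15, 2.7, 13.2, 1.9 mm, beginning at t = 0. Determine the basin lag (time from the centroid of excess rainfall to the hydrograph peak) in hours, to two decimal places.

Centroid of excess rainfall: t_c = Σ P_i·t̄_i / ΣP_i = 1.5610 h (block centres at 0.5, 1.5, 2.5, 3.5 h).
Hydrograph peak occurs at t = 4 h, so basin lag t_L = 4 − 1.5610 = 2.44 h.

t_L ≈ 2.44 h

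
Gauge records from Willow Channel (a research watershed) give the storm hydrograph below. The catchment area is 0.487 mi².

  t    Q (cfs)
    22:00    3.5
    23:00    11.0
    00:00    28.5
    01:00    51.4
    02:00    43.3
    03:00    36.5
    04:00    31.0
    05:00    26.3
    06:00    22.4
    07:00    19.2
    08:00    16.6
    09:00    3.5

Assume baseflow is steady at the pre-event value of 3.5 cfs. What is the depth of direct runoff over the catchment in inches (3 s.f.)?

Direct runoff: 0.0, 7.5, 25.0, 47.9, 39.8, 33.0, 27.5, 22.8, 18.9, 15.7, 13.1, 0.0 cfs; ΣQ_DR = 251.2 cfs.
V = ΣQ_DR · Δt = 251.2 × 3600 s = 9.043 × 10^5 ft³.
Over A = 0.487 mi², depth = V / A = 0.799 in.

d ≈ 0.799 in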